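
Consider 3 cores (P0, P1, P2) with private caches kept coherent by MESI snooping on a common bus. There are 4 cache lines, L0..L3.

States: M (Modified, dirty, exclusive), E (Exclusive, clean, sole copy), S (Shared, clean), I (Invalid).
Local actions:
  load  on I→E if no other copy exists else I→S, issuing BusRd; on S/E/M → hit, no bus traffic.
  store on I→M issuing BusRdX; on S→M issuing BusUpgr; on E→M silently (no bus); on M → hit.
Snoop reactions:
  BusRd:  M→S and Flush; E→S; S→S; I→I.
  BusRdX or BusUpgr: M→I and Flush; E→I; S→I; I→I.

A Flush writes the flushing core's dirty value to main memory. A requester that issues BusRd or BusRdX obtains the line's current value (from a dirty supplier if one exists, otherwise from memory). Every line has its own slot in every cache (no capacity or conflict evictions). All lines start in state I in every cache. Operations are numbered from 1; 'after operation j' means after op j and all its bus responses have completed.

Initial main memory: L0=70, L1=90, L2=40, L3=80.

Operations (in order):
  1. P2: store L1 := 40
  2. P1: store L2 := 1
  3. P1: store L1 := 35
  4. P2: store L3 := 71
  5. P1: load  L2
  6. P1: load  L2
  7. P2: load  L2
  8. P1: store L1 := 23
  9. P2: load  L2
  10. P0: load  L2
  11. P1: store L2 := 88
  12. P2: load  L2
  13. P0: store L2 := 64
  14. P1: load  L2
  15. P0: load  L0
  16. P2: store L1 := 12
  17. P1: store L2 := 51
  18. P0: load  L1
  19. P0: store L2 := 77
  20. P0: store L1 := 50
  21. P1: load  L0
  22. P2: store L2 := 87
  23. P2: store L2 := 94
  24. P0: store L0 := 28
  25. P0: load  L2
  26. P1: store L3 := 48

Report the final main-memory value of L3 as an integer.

step 1: P2: store L1 := 40  ⟶  IIM  (L1)  txn=BusRdX  M[L1]=90
step 2: P1: store L2 := 1  ⟶  IMI  (L2)  txn=BusRdX  M[L2]=40
step 3: P1: store L1 := 35  ⟶  IMI  (L1)  txn=BusRdX+Flush  M[L1]=40
step 4: P2: store L3 := 71  ⟶  IIM  (L3)  txn=BusRdX  M[L3]=80
step 5: P1: load  L2  ⟶  IMI  (L2)  txn=∅  M[L2]=40
step 6: P1: load  L2  ⟶  IMI  (L2)  txn=∅  M[L2]=40
step 7: P2: load  L2  ⟶  ISS  (L2)  txn=BusRd+Flush  M[L2]=1
step 8: P1: store L1 := 23  ⟶  IMI  (L1)  txn=∅  M[L1]=40
step 9: P2: load  L2  ⟶  ISS  (L2)  txn=∅  M[L2]=1
step 10: P0: load  L2  ⟶  SSS  (L2)  txn=BusRd  M[L2]=1
step 11: P1: store L2 := 88  ⟶  IMI  (L2)  txn=BusUpgr  M[L2]=1
step 12: P2: load  L2  ⟶  ISS  (L2)  txn=BusRd+Flush  M[L2]=88
step 13: P0: store L2 := 64  ⟶  MII  (L2)  txn=BusRdX  M[L2]=88
step 14: P1: load  L2  ⟶  SSI  (L2)  txn=BusRd+Flush  M[L2]=64
step 15: P0: load  L0  ⟶  EII  (L0)  txn=BusRd  M[L0]=70
step 16: P2: store L1 := 12  ⟶  IIM  (L1)  txn=BusRdX+Flush  M[L1]=23
step 17: P1: store L2 := 51  ⟶  IMI  (L2)  txn=BusUpgr  M[L2]=64
step 18: P0: load  L1  ⟶  SIS  (L1)  txn=BusRd+Flush  M[L1]=12
step 19: P0: store L2 := 77  ⟶  MII  (L2)  txn=BusRdX+Flush  M[L2]=51
step 20: P0: store L1 := 50  ⟶  MII  (L1)  txn=BusUpgr  M[L1]=12
step 21: P1: load  L0  ⟶  SSI  (L0)  txn=BusRd  M[L0]=70
step 22: P2: store L2 := 87  ⟶  IIM  (L2)  txn=BusRdX+Flush  M[L2]=77
step 23: P2: store L2 := 94  ⟶  IIM  (L2)  txn=∅  M[L2]=77
step 24: P0: store L0 := 28  ⟶  MII  (L0)  txn=BusUpgr  M[L0]=70
step 25: P0: load  L2  ⟶  SIS  (L2)  txn=BusRd+Flush  M[L2]=94
step 26: P1: store L3 := 48  ⟶  IMI  (L3)  txn=BusRdX+Flush  M[L3]=71

memory[L3] = 71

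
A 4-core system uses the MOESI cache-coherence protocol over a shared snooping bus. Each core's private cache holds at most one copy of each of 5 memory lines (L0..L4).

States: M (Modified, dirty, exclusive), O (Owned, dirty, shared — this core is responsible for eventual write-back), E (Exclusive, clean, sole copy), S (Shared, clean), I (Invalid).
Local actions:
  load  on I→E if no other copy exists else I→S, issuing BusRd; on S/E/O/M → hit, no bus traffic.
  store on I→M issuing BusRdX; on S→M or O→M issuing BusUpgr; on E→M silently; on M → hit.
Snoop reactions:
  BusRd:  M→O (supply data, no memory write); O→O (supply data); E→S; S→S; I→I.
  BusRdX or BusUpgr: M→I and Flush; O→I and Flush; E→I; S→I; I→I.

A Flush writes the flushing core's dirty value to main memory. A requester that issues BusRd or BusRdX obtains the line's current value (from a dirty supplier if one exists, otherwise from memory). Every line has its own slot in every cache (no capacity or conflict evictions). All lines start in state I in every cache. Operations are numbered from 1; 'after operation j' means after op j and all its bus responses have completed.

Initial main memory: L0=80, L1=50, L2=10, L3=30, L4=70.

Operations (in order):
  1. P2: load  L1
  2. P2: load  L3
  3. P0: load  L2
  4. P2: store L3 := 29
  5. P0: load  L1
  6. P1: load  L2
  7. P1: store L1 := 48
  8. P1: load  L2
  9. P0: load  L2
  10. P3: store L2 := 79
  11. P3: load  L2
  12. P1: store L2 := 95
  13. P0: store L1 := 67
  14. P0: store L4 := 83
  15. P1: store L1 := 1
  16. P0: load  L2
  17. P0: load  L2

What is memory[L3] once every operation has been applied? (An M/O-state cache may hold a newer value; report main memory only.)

memory[L3] = 30

1. P2: load  L1  bus=[BusRd]  L1: P0=I P1=I P2=E P3=I  mem[L1]=50
2. P2: load  L3  bus=[BusRd]  L3: P0=I P1=I P2=E P3=I  mem[L3]=30
3. P0: load  L2  bus=[BusRd]  L2: P0=E P1=I P2=I P3=I  mem[L2]=10
4. P2: store L3 := 29  bus=[-]  L3: P0=I P1=I P2=M P3=I  mem[L3]=30
5. P0: load  L1  bus=[BusRd]  L1: P0=S P1=I P2=S P3=I  mem[L1]=50
6. P1: load  L2  bus=[BusRd]  L2: P0=S P1=S P2=I P3=I  mem[L2]=10
7. P1: store L1 := 48  bus=[BusRdX]  L1: P0=I P1=M P2=I P3=I  mem[L1]=50
8. P1: load  L2  bus=[-]  L2: P0=S P1=S P2=I P3=I  mem[L2]=10
9. P0: load  L2  bus=[-]  L2: P0=S P1=S P2=I P3=I  mem[L2]=10
10. P3: store L2 := 79  bus=[BusRdX]  L2: P0=I P1=I P2=I P3=M  mem[L2]=10
11. P3: load  L2  bus=[-]  L2: P0=I P1=I P2=I P3=M  mem[L2]=10
12. P1: store L2 := 95  bus=[BusRdX,Flush]  L2: P0=I P1=M P2=I P3=I  mem[L2]=79
13. P0: store L1 := 67  bus=[BusRdX,Flush]  L1: P0=M P1=I P2=I P3=I  mem[L1]=48
14. P0: store L4 := 83  bus=[BusRdX]  L4: P0=M P1=I P2=I P3=I  mem[L4]=70
15. P1: store L1 := 1  bus=[BusRdX,Flush]  L1: P0=I P1=M P2=I P3=I  mem[L1]=67
16. P0: load  L2  bus=[BusRd]  L2: P0=S P1=O P2=I P3=I  mem[L2]=79
17. P0: load  L2  bus=[-]  L2: P0=S P1=O P2=I P3=I  mem[L2]=79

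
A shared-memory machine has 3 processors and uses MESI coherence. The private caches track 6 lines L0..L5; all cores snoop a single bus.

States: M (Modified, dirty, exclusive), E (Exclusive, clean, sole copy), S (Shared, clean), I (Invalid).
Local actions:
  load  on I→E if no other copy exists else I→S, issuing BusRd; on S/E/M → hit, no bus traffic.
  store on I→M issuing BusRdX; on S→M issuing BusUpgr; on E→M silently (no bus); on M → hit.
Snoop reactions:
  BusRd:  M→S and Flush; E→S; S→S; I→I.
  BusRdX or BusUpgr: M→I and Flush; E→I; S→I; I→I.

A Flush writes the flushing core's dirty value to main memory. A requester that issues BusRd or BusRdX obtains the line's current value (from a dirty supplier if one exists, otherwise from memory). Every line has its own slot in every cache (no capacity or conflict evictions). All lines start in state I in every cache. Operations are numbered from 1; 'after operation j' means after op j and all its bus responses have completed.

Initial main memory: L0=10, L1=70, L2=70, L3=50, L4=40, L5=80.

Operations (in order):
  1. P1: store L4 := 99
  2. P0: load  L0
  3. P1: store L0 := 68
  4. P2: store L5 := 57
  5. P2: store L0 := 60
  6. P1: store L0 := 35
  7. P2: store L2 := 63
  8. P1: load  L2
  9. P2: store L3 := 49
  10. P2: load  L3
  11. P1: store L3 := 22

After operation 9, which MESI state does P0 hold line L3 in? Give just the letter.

step 1: P1: store L4 := 99  ⟶  IMI  (L4)  txn=BusRdX  M[L4]=40
step 2: P0: load  L0  ⟶  EII  (L0)  txn=BusRd  M[L0]=10
step 3: P1: store L0 := 68  ⟶  IMI  (L0)  txn=BusRdX  M[L0]=10
step 4: P2: store L5 := 57  ⟶  IIM  (L5)  txn=BusRdX  M[L5]=80
step 5: P2: store L0 := 60  ⟶  IIM  (L0)  txn=BusRdX+Flush  M[L0]=68
step 6: P1: store L0 := 35  ⟶  IMI  (L0)  txn=BusRdX+Flush  M[L0]=60
step 7: P2: store L2 := 63  ⟶  IIM  (L2)  txn=BusRdX  M[L2]=70
step 8: P1: load  L2  ⟶  ISS  (L2)  txn=BusRd+Flush  M[L2]=63
step 9: P2: store L3 := 49  ⟶  IIM  (L3)  txn=BusRdX  M[L3]=50
step 10: P2: load  L3  ⟶  IIM  (L3)  txn=∅  M[L3]=50
step 11: P1: store L3 := 22  ⟶  IMI  (L3)  txn=BusRdX+Flush  M[L3]=49

state = I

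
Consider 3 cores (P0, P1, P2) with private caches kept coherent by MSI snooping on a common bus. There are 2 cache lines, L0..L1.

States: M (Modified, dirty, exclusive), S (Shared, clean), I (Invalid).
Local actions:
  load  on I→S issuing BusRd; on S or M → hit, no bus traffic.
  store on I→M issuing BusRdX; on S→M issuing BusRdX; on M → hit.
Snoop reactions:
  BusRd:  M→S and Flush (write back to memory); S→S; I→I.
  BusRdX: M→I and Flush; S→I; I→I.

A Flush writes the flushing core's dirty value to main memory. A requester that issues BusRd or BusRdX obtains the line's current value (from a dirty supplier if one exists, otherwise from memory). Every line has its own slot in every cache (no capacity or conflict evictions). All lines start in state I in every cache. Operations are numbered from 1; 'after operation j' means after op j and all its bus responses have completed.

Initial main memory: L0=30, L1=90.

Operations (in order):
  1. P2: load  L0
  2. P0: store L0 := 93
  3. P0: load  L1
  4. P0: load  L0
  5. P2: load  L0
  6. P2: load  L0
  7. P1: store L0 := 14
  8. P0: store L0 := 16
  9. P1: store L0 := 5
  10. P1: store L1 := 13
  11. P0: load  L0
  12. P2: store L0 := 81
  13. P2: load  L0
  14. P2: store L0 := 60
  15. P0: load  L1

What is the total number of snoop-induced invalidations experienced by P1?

invalidations = 2

[1] P2: load  L0 | P0:I, P1:I, P2:S(30) | bus: BusRd
[2] P0: store L0 := 93 | P0:M(93), P1:I, P2:I | bus: BusRdX
[3] P0: load  L1 | P0:S(90), P1:I, P2:I | bus: BusRd
[4] P0: load  L0 | P0:M(93), P1:I, P2:I | bus: none
[5] P2: load  L0 | P0:S(93), P1:I, P2:S(93) | bus: BusRd,Flush
[6] P2: load  L0 | P0:S(93), P1:I, P2:S(93) | bus: none
[7] P1: store L0 := 14 | P0:I, P1:M(14), P2:I | bus: BusRdX
[8] P0: store L0 := 16 | P0:M(16), P1:I, P2:I | bus: BusRdX,Flush
[9] P1: store L0 := 5 | P0:I, P1:M(5), P2:I | bus: BusRdX,Flush
[10] P1: store L1 := 13 | P0:I, P1:M(13), P2:I | bus: BusRdX
[11] P0: load  L0 | P0:S(5), P1:S(5), P2:I | bus: BusRd,Flush
[12] P2: store L0 := 81 | P0:I, P1:I, P2:M(81) | bus: BusRdX
[13] P2: load  L0 | P0:I, P1:I, P2:M(81) | bus: none
[14] P2: store L0 := 60 | P0:I, P1:I, P2:M(60) | bus: none
[15] P0: load  L1 | P0:S(13), P1:S(13), P2:I | bus: BusRd,Flush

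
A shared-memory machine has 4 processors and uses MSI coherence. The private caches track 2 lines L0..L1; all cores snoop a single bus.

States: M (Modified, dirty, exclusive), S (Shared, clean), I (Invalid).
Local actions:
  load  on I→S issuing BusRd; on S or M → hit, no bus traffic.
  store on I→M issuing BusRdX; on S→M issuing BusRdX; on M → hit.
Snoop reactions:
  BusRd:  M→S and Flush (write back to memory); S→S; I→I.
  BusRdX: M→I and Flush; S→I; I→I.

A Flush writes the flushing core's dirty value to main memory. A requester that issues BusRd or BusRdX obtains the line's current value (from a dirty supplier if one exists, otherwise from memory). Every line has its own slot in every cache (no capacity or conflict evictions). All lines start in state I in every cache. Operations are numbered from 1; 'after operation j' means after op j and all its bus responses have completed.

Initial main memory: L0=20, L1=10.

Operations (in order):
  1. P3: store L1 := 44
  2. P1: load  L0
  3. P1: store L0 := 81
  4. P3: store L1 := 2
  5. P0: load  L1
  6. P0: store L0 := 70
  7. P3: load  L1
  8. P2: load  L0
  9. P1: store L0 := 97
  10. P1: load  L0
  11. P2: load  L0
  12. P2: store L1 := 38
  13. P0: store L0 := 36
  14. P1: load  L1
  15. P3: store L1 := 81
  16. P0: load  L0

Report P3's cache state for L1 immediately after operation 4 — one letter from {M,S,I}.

[1] P3: store L1 := 44 | P0:I, P1:I, P2:I, P3:M(44) | bus: BusRdX
[2] P1: load  L0 | P0:I, P1:S(20), P2:I, P3:I | bus: BusRd
[3] P1: store L0 := 81 | P0:I, P1:M(81), P2:I, P3:I | bus: BusRdX
[4] P3: store L1 := 2 | P0:I, P1:I, P2:I, P3:M(2) | bus: none
[5] P0: load  L1 | P0:S(2), P1:I, P2:I, P3:S(2) | bus: BusRd,Flush
[6] P0: store L0 := 70 | P0:M(70), P1:I, P2:I, P3:I | bus: BusRdX,Flush
[7] P3: load  L1 | P0:S(2), P1:I, P2:I, P3:S(2) | bus: none
[8] P2: load  L0 | P0:S(70), P1:I, P2:S(70), P3:I | bus: BusRd,Flush
[9] P1: store L0 := 97 | P0:I, P1:M(97), P2:I, P3:I | bus: BusRdX
[10] P1: load  L0 | P0:I, P1:M(97), P2:I, P3:I | bus: none
[11] P2: load  L0 | P0:I, P1:S(97), P2:S(97), P3:I | bus: BusRd,Flush
[12] P2: store L1 := 38 | P0:I, P1:I, P2:M(38), P3:I | bus: BusRdX
[13] P0: store L0 := 36 | P0:M(36), P1:I, P2:I, P3:I | bus: BusRdX
[14] P1: load  L1 | P0:I, P1:S(38), P2:S(38), P3:I | bus: BusRd,Flush
[15] P3: store L1 := 81 | P0:I, P1:I, P2:I, P3:M(81) | bus: BusRdX
[16] P0: load  L0 | P0:M(36), P1:I, P2:I, P3:I | bus: none

state = M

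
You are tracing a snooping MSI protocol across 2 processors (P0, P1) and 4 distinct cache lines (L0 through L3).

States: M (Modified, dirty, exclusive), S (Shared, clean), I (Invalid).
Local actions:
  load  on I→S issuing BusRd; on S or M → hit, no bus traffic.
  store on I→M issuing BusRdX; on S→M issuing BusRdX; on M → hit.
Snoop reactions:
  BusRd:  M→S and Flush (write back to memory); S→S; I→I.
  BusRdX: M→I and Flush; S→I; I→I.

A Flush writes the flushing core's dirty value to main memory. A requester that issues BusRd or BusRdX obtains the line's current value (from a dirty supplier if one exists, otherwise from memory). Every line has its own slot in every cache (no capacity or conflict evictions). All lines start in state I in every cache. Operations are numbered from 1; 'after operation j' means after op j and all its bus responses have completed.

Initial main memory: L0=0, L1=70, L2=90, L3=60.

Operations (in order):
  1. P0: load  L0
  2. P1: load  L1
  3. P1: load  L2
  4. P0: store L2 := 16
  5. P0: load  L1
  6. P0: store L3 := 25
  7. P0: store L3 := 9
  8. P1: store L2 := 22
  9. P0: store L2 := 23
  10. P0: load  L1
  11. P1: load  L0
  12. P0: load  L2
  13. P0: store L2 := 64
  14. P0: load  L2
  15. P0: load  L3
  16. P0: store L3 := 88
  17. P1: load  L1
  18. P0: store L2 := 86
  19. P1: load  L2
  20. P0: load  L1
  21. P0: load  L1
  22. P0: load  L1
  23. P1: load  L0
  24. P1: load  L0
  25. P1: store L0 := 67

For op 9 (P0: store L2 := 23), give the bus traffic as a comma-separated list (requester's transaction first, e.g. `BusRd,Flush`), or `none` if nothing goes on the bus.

bus = BusRdX,Flush

1. P0: load  L0  bus=[BusRd]  L0: P0=S P1=I  mem[L0]=0
2. P1: load  L1  bus=[BusRd]  L1: P0=I P1=S  mem[L1]=70
3. P1: load  L2  bus=[BusRd]  L2: P0=I P1=S  mem[L2]=90
4. P0: store L2 := 16  bus=[BusRdX]  L2: P0=M P1=I  mem[L2]=90
5. P0: load  L1  bus=[BusRd]  L1: P0=S P1=S  mem[L1]=70
6. P0: store L3 := 25  bus=[BusRdX]  L3: P0=M P1=I  mem[L3]=60
7. P0: store L3 := 9  bus=[-]  L3: P0=M P1=I  mem[L3]=60
8. P1: store L2 := 22  bus=[BusRdX,Flush]  L2: P0=I P1=M  mem[L2]=16
9. P0: store L2 := 23  bus=[BusRdX,Flush]  L2: P0=M P1=I  mem[L2]=22
10. P0: load  L1  bus=[-]  L1: P0=S P1=S  mem[L1]=70
11. P1: load  L0  bus=[BusRd]  L0: P0=S P1=S  mem[L0]=0
12. P0: load  L2  bus=[-]  L2: P0=M P1=I  mem[L2]=22
13. P0: store L2 := 64  bus=[-]  L2: P0=M P1=I  mem[L2]=22
14. P0: load  L2  bus=[-]  L2: P0=M P1=I  mem[L2]=22
15. P0: load  L3  bus=[-]  L3: P0=M P1=I  mem[L3]=60
16. P0: store L3 := 88  bus=[-]  L3: P0=M P1=I  mem[L3]=60
17. P1: load  L1  bus=[-]  L1: P0=S P1=S  mem[L1]=70
18. P0: store L2 := 86  bus=[-]  L2: P0=M P1=I  mem[L2]=22
19. P1: load  L2  bus=[BusRd,Flush]  L2: P0=S P1=S  mem[L2]=86
20. P0: load  L1  bus=[-]  L1: P0=S P1=S  mem[L1]=70
21. P0: load  L1  bus=[-]  L1: P0=S P1=S  mem[L1]=70
22. P0: load  L1  bus=[-]  L1: P0=S P1=S  mem[L1]=70
23. P1: load  L0  bus=[-]  L0: P0=S P1=S  mem[L0]=0
24. P1: load  L0  bus=[-]  L0: P0=S P1=S  mem[L0]=0
25. P1: store L0 := 67  bus=[BusRdX]  L0: P0=I P1=M  mem[L0]=0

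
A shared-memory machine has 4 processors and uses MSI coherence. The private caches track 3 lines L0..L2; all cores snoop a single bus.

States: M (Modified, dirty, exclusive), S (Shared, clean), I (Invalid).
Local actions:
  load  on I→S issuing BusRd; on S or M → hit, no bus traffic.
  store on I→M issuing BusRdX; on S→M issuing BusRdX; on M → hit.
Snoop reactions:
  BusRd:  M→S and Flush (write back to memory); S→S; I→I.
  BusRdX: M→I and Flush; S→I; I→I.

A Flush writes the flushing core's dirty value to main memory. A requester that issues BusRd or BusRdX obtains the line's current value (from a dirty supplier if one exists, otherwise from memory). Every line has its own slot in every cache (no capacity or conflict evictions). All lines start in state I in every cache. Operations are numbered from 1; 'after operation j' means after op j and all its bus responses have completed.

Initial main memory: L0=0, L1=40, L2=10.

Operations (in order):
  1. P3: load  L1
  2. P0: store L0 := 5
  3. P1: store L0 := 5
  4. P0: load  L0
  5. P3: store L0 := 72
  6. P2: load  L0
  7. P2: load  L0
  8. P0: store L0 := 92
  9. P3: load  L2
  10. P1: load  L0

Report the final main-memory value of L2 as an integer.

[1] P3: load  L1 | P0:I, P1:I, P2:I, P3:S(40) | bus: BusRd
[2] P0: store L0 := 5 | P0:M(5), P1:I, P2:I, P3:I | bus: BusRdX
[3] P1: store L0 := 5 | P0:I, P1:M(5), P2:I, P3:I | bus: BusRdX,Flush
[4] P0: load  L0 | P0:S(5), P1:S(5), P2:I, P3:I | bus: BusRd,Flush
[5] P3: store L0 := 72 | P0:I, P1:I, P2:I, P3:M(72) | bus: BusRdX
[6] P2: load  L0 | P0:I, P1:I, P2:S(72), P3:S(72) | bus: BusRd,Flush
[7] P2: load  L0 | P0:I, P1:I, P2:S(72), P3:S(72) | bus: none
[8] P0: store L0 := 92 | P0:M(92), P1:I, P2:I, P3:I | bus: BusRdX
[9] P3: load  L2 | P0:I, P1:I, P2:I, P3:S(10) | bus: BusRd
[10] P1: load  L0 | P0:S(92), P1:S(92), P2:I, P3:I | bus: BusRd,Flush

memory[L2] = 10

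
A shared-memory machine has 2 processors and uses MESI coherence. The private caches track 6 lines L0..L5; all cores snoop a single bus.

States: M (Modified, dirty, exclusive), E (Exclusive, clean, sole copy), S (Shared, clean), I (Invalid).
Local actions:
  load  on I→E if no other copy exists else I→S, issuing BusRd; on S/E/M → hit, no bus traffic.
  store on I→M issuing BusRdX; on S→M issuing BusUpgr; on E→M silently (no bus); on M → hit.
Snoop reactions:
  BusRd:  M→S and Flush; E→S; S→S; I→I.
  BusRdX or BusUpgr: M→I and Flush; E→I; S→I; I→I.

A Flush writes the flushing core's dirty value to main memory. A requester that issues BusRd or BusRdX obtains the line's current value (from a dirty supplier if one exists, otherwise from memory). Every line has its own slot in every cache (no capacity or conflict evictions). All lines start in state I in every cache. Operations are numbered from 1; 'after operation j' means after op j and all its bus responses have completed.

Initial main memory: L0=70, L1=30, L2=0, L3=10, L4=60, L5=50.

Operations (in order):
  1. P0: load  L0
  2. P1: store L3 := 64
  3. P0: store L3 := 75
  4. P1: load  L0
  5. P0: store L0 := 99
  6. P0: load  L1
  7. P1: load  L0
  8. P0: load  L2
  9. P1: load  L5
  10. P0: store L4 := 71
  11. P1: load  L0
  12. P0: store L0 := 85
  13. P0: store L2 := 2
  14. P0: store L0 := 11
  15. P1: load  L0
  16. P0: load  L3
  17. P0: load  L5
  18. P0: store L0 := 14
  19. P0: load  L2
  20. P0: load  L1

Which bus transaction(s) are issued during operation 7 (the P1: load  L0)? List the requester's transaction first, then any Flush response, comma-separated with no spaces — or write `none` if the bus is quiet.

1. P0: load  L0  bus=[BusRd]  L0: P0=E P1=I  mem[L0]=70
2. P1: store L3 := 64  bus=[BusRdX]  L3: P0=I P1=M  mem[L3]=10
3. P0: store L3 := 75  bus=[BusRdX,Flush]  L3: P0=M P1=I  mem[L3]=64
4. P1: load  L0  bus=[BusRd]  L0: P0=S P1=S  mem[L0]=70
5. P0: store L0 := 99  bus=[BusUpgr]  L0: P0=M P1=I  mem[L0]=70
6. P0: load  L1  bus=[BusRd]  L1: P0=E P1=I  mem[L1]=30
7. P1: load  L0  bus=[BusRd,Flush]  L0: P0=S P1=S  mem[L0]=99
8. P0: load  L2  bus=[BusRd]  L2: P0=E P1=I  mem[L2]=0
9. P1: load  L5  bus=[BusRd]  L5: P0=I P1=E  mem[L5]=50
10. P0: store L4 := 71  bus=[BusRdX]  L4: P0=M P1=I  mem[L4]=60
11. P1: load  L0  bus=[-]  L0: P0=S P1=S  mem[L0]=99
12. P0: store L0 := 85  bus=[BusUpgr]  L0: P0=M P1=I  mem[L0]=99
13. P0: store L2 := 2  bus=[-]  L2: P0=M P1=I  mem[L2]=0
14. P0: store L0 := 11  bus=[-]  L0: P0=M P1=I  mem[L0]=99
15. P1: load  L0  bus=[BusRd,Flush]  L0: P0=S P1=S  mem[L0]=11
16. P0: load  L3  bus=[-]  L3: P0=M P1=I  mem[L3]=64
17. P0: load  L5  bus=[BusRd]  L5: P0=S P1=S  mem[L5]=50
18. P0: store L0 := 14  bus=[BusUpgr]  L0: P0=M P1=I  mem[L0]=11
19. P0: load  L2  bus=[-]  L2: P0=M P1=I  mem[L2]=0
20. P0: load  L1  bus=[-]  L1: P0=E P1=I  mem[L1]=30

bus = BusRd,Flush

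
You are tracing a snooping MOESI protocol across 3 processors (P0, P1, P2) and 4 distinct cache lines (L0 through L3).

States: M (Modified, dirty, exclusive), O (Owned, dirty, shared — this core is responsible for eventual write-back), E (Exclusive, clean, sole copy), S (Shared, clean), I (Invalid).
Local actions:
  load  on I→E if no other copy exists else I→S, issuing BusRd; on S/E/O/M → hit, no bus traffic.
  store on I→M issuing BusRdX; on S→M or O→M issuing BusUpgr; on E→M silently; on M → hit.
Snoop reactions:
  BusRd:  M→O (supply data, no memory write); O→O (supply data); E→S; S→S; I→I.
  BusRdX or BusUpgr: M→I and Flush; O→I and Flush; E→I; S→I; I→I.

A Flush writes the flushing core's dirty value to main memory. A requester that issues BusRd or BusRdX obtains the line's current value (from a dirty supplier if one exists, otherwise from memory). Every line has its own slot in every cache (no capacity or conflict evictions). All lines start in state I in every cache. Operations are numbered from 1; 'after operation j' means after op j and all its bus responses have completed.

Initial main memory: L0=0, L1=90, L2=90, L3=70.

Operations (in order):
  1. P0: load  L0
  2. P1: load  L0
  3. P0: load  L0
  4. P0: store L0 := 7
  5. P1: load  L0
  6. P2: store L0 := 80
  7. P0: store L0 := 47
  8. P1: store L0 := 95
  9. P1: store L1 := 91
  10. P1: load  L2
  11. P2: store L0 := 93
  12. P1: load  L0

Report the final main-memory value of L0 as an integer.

step 1: P0: load  L0  ⟶  EII  (L0)  txn=BusRd  M[L0]=0
step 2: P1: load  L0  ⟶  SSI  (L0)  txn=BusRd  M[L0]=0
step 3: P0: load  L0  ⟶  SSI  (L0)  txn=∅  M[L0]=0
step 4: P0: store L0 := 7  ⟶  MII  (L0)  txn=BusUpgr  M[L0]=0
step 5: P1: load  L0  ⟶  OSI  (L0)  txn=BusRd  M[L0]=0
step 6: P2: store L0 := 80  ⟶  IIM  (L0)  txn=BusRdX+Flush  M[L0]=7
step 7: P0: store L0 := 47  ⟶  MII  (L0)  txn=BusRdX+Flush  M[L0]=80
step 8: P1: store L0 := 95  ⟶  IMI  (L0)  txn=BusRdX+Flush  M[L0]=47
step 9: P1: store L1 := 91  ⟶  IMI  (L1)  txn=BusRdX  M[L1]=90
step 10: P1: load  L2  ⟶  IEI  (L2)  txn=BusRd  M[L2]=90
step 11: P2: store L0 := 93  ⟶  IIM  (L0)  txn=BusRdX+Flush  M[L0]=95
step 12: P1: load  L0  ⟶  ISO  (L0)  txn=BusRd  M[L0]=95

memory[L0] = 95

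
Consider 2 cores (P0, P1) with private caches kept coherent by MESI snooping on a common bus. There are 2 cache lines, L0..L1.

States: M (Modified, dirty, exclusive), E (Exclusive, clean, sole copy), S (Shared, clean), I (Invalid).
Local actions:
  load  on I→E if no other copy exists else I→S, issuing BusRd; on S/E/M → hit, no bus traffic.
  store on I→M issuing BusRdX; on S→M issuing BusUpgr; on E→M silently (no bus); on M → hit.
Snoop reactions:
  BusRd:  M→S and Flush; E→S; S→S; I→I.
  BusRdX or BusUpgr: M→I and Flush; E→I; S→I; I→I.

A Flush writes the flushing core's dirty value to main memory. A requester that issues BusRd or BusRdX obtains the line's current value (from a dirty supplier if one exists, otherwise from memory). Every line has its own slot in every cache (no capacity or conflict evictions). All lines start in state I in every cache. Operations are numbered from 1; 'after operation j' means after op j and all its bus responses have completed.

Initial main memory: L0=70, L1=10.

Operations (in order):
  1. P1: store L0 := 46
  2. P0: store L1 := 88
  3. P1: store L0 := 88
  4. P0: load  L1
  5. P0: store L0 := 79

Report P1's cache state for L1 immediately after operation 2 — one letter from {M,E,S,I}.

1. P1: store L0 := 46  bus=[BusRdX]  L0: P0=I P1=M  mem[L0]=70
2. P0: store L1 := 88  bus=[BusRdX]  L1: P0=M P1=I  mem[L1]=10
3. P1: store L0 := 88  bus=[-]  L0: P0=I P1=M  mem[L0]=70
4. P0: load  L1  bus=[-]  L1: P0=M P1=I  mem[L1]=10
5. P0: store L0 := 79  bus=[BusRdX,Flush]  L0: P0=M P1=I  mem[L0]=88

state = I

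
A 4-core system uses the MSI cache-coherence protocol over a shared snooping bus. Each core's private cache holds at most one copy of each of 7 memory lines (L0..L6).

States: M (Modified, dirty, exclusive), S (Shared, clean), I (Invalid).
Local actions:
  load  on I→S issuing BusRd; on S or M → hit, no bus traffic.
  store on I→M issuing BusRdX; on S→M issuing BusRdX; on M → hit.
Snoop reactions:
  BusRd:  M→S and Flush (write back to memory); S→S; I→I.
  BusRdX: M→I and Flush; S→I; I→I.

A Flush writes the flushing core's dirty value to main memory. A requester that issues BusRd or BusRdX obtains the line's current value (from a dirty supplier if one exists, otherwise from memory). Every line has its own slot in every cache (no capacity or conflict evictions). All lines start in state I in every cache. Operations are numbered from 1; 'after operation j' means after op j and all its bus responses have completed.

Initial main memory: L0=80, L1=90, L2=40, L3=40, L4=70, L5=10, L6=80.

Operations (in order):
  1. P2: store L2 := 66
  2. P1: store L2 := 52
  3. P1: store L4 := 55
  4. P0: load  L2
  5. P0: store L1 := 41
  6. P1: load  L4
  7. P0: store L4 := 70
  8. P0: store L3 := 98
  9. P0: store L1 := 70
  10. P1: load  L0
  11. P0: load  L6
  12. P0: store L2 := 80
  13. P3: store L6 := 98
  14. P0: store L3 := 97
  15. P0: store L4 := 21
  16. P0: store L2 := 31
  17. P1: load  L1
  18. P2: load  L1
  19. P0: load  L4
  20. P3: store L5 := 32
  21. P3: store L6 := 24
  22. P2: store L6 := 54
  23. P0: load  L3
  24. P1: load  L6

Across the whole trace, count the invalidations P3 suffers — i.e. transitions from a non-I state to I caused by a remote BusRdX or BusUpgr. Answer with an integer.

invalidations = 1

[1] P2: store L2 := 66 | P0:I, P1:I, P2:M(66), P3:I | bus: BusRdX
[2] P1: store L2 := 52 | P0:I, P1:M(52), P2:I, P3:I | bus: BusRdX,Flush
[3] P1: store L4 := 55 | P0:I, P1:M(55), P2:I, P3:I | bus: BusRdX
[4] P0: load  L2 | P0:S(52), P1:S(52), P2:I, P3:I | bus: BusRd,Flush
[5] P0: store L1 := 41 | P0:M(41), P1:I, P2:I, P3:I | bus: BusRdX
[6] P1: load  L4 | P0:I, P1:M(55), P2:I, P3:I | bus: none
[7] P0: store L4 := 70 | P0:M(70), P1:I, P2:I, P3:I | bus: BusRdX,Flush
[8] P0: store L3 := 98 | P0:M(98), P1:I, P2:I, P3:I | bus: BusRdX
[9] P0: store L1 := 70 | P0:M(70), P1:I, P2:I, P3:I | bus: none
[10] P1: load  L0 | P0:I, P1:S(80), P2:I, P3:I | bus: BusRd
[11] P0: load  L6 | P0:S(80), P1:I, P2:I, P3:I | bus: BusRd
[12] P0: store L2 := 80 | P0:M(80), P1:I, P2:I, P3:I | bus: BusRdX
[13] P3: store L6 := 98 | P0:I, P1:I, P2:I, P3:M(98) | bus: BusRdX
[14] P0: store L3 := 97 | P0:M(97), P1:I, P2:I, P3:I | bus: none
[15] P0: store L4 := 21 | P0:M(21), P1:I, P2:I, P3:I | bus: none
[16] P0: store L2 := 31 | P0:M(31), P1:I, P2:I, P3:I | bus: none
[17] P1: load  L1 | P0:S(70), P1:S(70), P2:I, P3:I | bus: BusRd,Flush
[18] P2: load  L1 | P0:S(70), P1:S(70), P2:S(70), P3:I | bus: BusRd
[19] P0: load  L4 | P0:M(21), P1:I, P2:I, P3:I | bus: none
[20] P3: store L5 := 32 | P0:I, P1:I, P2:I, P3:M(32) | bus: BusRdX
[21] P3: store L6 := 24 | P0:I, P1:I, P2:I, P3:M(24) | bus: none
[22] P2: store L6 := 54 | P0:I, P1:I, P2:M(54), P3:I | bus: BusRdX,Flush
[23] P0: load  L3 | P0:M(97), P1:I, P2:I, P3:I | bus: none
[24] P1: load  L6 | P0:I, P1:S(54), P2:S(54), P3:I | bus: BusRd,Flush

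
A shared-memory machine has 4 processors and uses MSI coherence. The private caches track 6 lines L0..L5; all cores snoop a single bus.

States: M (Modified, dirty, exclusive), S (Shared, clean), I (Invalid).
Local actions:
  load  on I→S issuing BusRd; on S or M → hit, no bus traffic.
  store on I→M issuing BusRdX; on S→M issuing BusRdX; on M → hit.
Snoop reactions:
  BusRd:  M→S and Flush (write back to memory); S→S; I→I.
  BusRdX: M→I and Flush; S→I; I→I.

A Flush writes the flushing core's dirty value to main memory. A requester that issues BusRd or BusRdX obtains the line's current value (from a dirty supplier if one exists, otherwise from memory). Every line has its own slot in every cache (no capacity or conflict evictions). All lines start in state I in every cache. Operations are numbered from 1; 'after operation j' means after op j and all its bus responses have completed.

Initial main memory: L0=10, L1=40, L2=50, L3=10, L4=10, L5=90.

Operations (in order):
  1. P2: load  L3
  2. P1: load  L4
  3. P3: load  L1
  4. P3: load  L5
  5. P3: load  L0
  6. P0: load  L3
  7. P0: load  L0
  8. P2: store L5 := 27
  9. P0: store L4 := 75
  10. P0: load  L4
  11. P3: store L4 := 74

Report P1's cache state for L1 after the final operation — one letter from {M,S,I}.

state = I

step 1: P2: load  L3  ⟶  IISI  (L3)  txn=BusRd  M[L3]=10
step 2: P1: load  L4  ⟶  ISII  (L4)  txn=BusRd  M[L4]=10
step 3: P3: load  L1  ⟶  IIIS  (L1)  txn=BusRd  M[L1]=40
step 4: P3: load  L5  ⟶  IIIS  (L5)  txn=BusRd  M[L5]=90
step 5: P3: load  L0  ⟶  IIIS  (L0)  txn=BusRd  M[L0]=10
step 6: P0: load  L3  ⟶  SISI  (L3)  txn=BusRd  M[L3]=10
step 7: P0: load  L0  ⟶  SIIS  (L0)  txn=BusRd  M[L0]=10
step 8: P2: store L5 := 27  ⟶  IIMI  (L5)  txn=BusRdX  M[L5]=90
step 9: P0: store L4 := 75  ⟶  MIII  (L4)  txn=BusRdX  M[L4]=10
step 10: P0: load  L4  ⟶  MIII  (L4)  txn=∅  M[L4]=10
step 11: P3: store L4 := 74  ⟶  IIIM  (L4)  txn=BusRdX+Flush  M[L4]=75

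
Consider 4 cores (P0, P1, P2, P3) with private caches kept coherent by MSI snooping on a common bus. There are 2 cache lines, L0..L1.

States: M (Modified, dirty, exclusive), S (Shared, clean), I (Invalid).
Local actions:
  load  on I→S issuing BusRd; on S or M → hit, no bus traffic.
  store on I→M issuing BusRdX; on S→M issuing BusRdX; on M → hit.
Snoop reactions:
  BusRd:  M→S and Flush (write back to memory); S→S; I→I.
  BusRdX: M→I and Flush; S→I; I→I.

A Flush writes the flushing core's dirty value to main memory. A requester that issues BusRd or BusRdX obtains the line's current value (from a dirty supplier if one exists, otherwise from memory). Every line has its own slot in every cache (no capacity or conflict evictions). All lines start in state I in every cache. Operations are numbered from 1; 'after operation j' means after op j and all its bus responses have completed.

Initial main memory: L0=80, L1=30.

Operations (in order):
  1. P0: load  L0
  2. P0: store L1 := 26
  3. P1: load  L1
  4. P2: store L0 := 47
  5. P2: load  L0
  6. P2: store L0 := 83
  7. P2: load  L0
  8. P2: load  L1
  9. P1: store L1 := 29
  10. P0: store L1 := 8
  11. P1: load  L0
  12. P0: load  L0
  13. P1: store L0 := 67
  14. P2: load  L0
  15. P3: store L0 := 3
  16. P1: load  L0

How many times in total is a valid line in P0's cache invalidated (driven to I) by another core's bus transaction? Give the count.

invalidations = 3

  op1 P0: load  L0 → S/I/I/I on L0; bus BusRd; mem=80
  op2 P0: store L1 := 26 → M/I/I/I on L1; bus BusRdX; mem=30
  op3 P1: load  L1 → S/S/I/I on L1; bus BusRd Flush; mem=26
  op4 P2: store L0 := 47 → I/I/M/I on L0; bus BusRdX; mem=80
  op5 P2: load  L0 → I/I/M/I on L0; bus (none); mem=80
  op6 P2: store L0 := 83 → I/I/M/I on L0; bus (none); mem=80
  op7 P2: load  L0 → I/I/M/I on L0; bus (none); mem=80
  op8 P2: load  L1 → S/S/S/I on L1; bus BusRd; mem=26
  op9 P1: store L1 := 29 → I/M/I/I on L1; bus BusRdX; mem=26
  op10 P0: store L1 := 8 → M/I/I/I on L1; bus BusRdX Flush; mem=29
  op11 P1: load  L0 → I/S/S/I on L0; bus BusRd Flush; mem=83
  op12 P0: load  L0 → S/S/S/I on L0; bus BusRd; mem=83
  op13 P1: store L0 := 67 → I/M/I/I on L0; bus BusRdX; mem=83
  op14 P2: load  L0 → I/S/S/I on L0; bus BusRd Flush; mem=67
  op15 P3: store L0 := 3 → I/I/I/M on L0; bus BusRdX; mem=67
  op16 P1: load  L0 → I/S/I/S on L0; bus BusRd Flush; mem=3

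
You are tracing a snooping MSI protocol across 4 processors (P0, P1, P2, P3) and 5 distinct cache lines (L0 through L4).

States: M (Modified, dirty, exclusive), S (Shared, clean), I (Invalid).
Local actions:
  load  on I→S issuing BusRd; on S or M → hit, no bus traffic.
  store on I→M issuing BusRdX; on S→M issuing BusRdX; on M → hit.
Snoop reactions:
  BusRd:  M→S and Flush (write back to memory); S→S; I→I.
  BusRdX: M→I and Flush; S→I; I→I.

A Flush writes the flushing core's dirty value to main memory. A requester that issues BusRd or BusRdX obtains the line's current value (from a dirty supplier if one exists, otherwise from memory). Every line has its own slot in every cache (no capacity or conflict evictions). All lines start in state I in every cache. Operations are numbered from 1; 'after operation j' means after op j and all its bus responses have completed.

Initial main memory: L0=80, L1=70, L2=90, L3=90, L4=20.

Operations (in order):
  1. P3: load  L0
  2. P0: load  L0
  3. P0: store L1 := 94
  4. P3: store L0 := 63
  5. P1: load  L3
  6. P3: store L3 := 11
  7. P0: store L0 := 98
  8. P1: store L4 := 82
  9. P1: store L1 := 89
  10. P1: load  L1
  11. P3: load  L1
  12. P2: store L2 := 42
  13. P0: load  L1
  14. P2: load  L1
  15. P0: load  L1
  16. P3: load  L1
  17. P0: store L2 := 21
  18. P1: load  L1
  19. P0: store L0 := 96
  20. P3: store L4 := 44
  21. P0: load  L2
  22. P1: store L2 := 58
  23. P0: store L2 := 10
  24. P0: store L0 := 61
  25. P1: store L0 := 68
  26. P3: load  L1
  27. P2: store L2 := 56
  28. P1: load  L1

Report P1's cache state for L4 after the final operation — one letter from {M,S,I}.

[1] P3: load  L0 | P0:I, P1:I, P2:I, P3:S(80) | bus: BusRd
[2] P0: load  L0 | P0:S(80), P1:I, P2:I, P3:S(80) | bus: BusRd
[3] P0: store L1 := 94 | P0:M(94), P1:I, P2:I, P3:I | bus: BusRdX
[4] P3: store L0 := 63 | P0:I, P1:I, P2:I, P3:M(63) | bus: BusRdX
[5] P1: load  L3 | P0:I, P1:S(90), P2:I, P3:I | bus: BusRd
[6] P3: store L3 := 11 | P0:I, P1:I, P2:I, P3:M(11) | bus: BusRdX
[7] P0: store L0 := 98 | P0:M(98), P1:I, P2:I, P3:I | bus: BusRdX,Flush
[8] P1: store L4 := 82 | P0:I, P1:M(82), P2:I, P3:I | bus: BusRdX
[9] P1: store L1 := 89 | P0:I, P1:M(89), P2:I, P3:I | bus: BusRdX,Flush
[10] P1: load  L1 | P0:I, P1:M(89), P2:I, P3:I | bus: none
[11] P3: load  L1 | P0:I, P1:S(89), P2:I, P3:S(89) | bus: BusRd,Flush
[12] P2: store L2 := 42 | P0:I, P1:I, P2:M(42), P3:I | bus: BusRdX
[13] P0: load  L1 | P0:S(89), P1:S(89), P2:I, P3:S(89) | bus: BusRd
[14] P2: load  L1 | P0:S(89), P1:S(89), P2:S(89), P3:S(89) | bus: BusRd
[15] P0: load  L1 | P0:S(89), P1:S(89), P2:S(89), P3:S(89) | bus: none
[16] P3: load  L1 | P0:S(89), P1:S(89), P2:S(89), P3:S(89) | bus: none
[17] P0: store L2 := 21 | P0:M(21), P1:I, P2:I, P3:I | bus: BusRdX,Flush
[18] P1: load  L1 | P0:S(89), P1:S(89), P2:S(89), P3:S(89) | bus: none
[19] P0: store L0 := 96 | P0:M(96), P1:I, P2:I, P3:I | bus: none
[20] P3: store L4 := 44 | P0:I, P1:I, P2:I, P3:M(44) | bus: BusRdX,Flush
[21] P0: load  L2 | P0:M(21), P1:I, P2:I, P3:I | bus: none
[22] P1: store L2 := 58 | P0:I, P1:M(58), P2:I, P3:I | bus: BusRdX,Flush
[23] P0: store L2 := 10 | P0:M(10), P1:I, P2:I, P3:I | bus: BusRdX,Flush
[24] P0: store L0 := 61 | P0:M(61), P1:I, P2:I, P3:I | bus: none
[25] P1: store L0 := 68 | P0:I, P1:M(68), P2:I, P3:I | bus: BusRdX,Flush
[26] P3: load  L1 | P0:S(89), P1:S(89), P2:S(89), P3:S(89) | bus: none
[27] P2: store L2 := 56 | P0:I, P1:I, P2:M(56), P3:I | bus: BusRdX,Flush
[28] P1: load  L1 | P0:S(89), P1:S(89), P2:S(89), P3:S(89) | bus: none

state = I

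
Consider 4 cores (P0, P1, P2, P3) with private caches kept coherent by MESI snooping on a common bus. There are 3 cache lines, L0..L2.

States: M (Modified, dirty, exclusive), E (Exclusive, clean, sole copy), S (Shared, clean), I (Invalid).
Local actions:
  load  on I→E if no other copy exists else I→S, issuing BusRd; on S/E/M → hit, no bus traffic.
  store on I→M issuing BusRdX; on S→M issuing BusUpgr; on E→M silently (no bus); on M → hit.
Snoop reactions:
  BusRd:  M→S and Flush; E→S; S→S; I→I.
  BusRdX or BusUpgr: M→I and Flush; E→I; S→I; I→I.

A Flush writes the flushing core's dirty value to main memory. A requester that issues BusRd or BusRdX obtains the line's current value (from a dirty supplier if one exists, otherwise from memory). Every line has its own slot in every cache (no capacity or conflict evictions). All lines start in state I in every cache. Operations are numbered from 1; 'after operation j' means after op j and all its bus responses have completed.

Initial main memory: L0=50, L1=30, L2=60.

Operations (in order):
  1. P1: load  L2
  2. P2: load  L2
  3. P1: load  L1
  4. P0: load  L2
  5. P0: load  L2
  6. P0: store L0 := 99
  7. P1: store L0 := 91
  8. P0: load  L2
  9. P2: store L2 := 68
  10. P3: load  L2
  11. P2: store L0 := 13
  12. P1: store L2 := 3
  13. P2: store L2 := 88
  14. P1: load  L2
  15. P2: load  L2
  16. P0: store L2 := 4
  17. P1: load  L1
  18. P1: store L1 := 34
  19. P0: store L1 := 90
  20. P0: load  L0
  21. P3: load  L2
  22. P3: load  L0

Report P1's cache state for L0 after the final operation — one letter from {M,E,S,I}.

step 1: P1: load  L2  ⟶  IEII  (L2)  txn=BusRd  M[L2]=60
step 2: P2: load  L2  ⟶  ISSI  (L2)  txn=BusRd  M[L2]=60
step 3: P1: load  L1  ⟶  IEII  (L1)  txn=BusRd  M[L1]=30
step 4: P0: load  L2  ⟶  SSSI  (L2)  txn=BusRd  M[L2]=60
step 5: P0: load  L2  ⟶  SSSI  (L2)  txn=∅  M[L2]=60
step 6: P0: store L0 := 99  ⟶  MIII  (L0)  txn=BusRdX  M[L0]=50
step 7: P1: store L0 := 91  ⟶  IMII  (L0)  txn=BusRdX+Flush  M[L0]=99
step 8: P0: load  L2  ⟶  SSSI  (L2)  txn=∅  M[L2]=60
step 9: P2: store L2 := 68  ⟶  IIMI  (L2)  txn=BusUpgr  M[L2]=60
step 10: P3: load  L2  ⟶  IISS  (L2)  txn=BusRd+Flush  M[L2]=68
step 11: P2: store L0 := 13  ⟶  IIMI  (L0)  txn=BusRdX+Flush  M[L0]=91
step 12: P1: store L2 := 3  ⟶  IMII  (L2)  txn=BusRdX  M[L2]=68
step 13: P2: store L2 := 88  ⟶  IIMI  (L2)  txn=BusRdX+Flush  M[L2]=3
step 14: P1: load  L2  ⟶  ISSI  (L2)  txn=BusRd+Flush  M[L2]=88
step 15: P2: load  L2  ⟶  ISSI  (L2)  txn=∅  M[L2]=88
step 16: P0: store L2 := 4  ⟶  MIII  (L2)  txn=BusRdX  M[L2]=88
step 17: P1: load  L1  ⟶  IEII  (L1)  txn=∅  M[L1]=30
step 18: P1: store L1 := 34  ⟶  IMII  (L1)  txn=∅  M[L1]=30
step 19: P0: store L1 := 90  ⟶  MIII  (L1)  txn=BusRdX+Flush  M[L1]=34
step 20: P0: load  L0  ⟶  SISI  (L0)  txn=BusRd+Flush  M[L0]=13
step 21: P3: load  L2  ⟶  SIIS  (L2)  txn=BusRd+Flush  M[L2]=4
step 22: P3: load  L0  ⟶  SISS  (L0)  txn=BusRd  M[L0]=13

state = I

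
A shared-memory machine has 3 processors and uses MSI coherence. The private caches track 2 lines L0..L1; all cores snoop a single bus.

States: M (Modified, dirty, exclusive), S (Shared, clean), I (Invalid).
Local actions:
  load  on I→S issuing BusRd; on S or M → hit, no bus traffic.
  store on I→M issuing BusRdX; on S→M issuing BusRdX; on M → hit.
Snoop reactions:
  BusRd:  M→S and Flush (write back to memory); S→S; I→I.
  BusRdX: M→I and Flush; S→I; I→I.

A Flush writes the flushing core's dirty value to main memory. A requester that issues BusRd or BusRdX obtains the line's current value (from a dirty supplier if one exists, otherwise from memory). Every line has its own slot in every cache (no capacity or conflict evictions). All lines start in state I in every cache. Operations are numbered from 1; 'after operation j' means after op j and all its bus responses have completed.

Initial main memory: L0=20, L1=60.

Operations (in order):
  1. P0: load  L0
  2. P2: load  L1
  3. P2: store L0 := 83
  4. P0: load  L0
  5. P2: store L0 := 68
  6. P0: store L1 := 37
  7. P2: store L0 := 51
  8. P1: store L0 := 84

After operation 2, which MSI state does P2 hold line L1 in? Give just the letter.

state = S

  op1 P0: load  L0 → S/I/I on L0; bus BusRd; mem=20
  op2 P2: load  L1 → I/I/S on L1; bus BusRd; mem=60
  op3 P2: store L0 := 83 → I/I/M on L0; bus BusRdX; mem=20
  op4 P0: load  L0 → S/I/S on L0; bus BusRd Flush; mem=83
  op5 P2: store L0 := 68 → I/I/M on L0; bus BusRdX; mem=83
  op6 P0: store L1 := 37 → M/I/I on L1; bus BusRdX; mem=60
  op7 P2: store L0 := 51 → I/I/M on L0; bus (none); mem=83
  op8 P1: store L0 := 84 → I/M/I on L0; bus BusRdX Flush; mem=51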